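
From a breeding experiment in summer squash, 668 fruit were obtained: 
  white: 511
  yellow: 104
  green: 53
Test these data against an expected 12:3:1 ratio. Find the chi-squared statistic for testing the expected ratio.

6.836

Total ratio parts = 16. Expected numbers out of 668:
  white: 668 × 12/16 = 501
  yellow: 668 × 3/16 = 125.25
  green: 668 × 1/16 = 41.75
χ² = Σ (O − E)² / E
  white: (511 − 501)² / 501 = 0.1996
  yellow: (104 − 125.25)² / 125.25 = 3.6053
  green: (53 − 41.75)² / 41.75 = 3.0314
χ² = 0.1996 + 3.6053 + 3.0314 = 6.8363 ≈ 6.836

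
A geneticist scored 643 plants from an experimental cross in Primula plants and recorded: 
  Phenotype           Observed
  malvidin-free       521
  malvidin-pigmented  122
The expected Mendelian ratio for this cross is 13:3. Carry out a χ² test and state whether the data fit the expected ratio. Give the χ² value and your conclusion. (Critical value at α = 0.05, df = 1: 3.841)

Total ratio parts = 16. Expected numbers out of 643:
  malvidin-free: 643 × 13/16 = 522.4375
  malvidin-pigmented: 643 × 3/16 = 120.5625
χ² = Σ (O − E)² / E
  malvidin-free: (521 − 522.4375)² / 522.4375 = 0.0040
  malvidin-pigmented: (122 − 120.5625)² / 120.5625 = 0.0171
χ² = 0.0040 + 0.0171 = 0.0211 ≈ 0.021
Degrees of freedom = 2 − 1 = 1; critical value at α = 0.05 is 3.841.
Since 0.021 < 3.841, we fail to reject the null hypothesis — the data are consistent with the 13:3 ratio.

0.021; consistent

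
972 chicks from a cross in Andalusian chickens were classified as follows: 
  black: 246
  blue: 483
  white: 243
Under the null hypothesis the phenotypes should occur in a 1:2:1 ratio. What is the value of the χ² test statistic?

Total ratio parts = 4. Expected numbers out of 972:
  black: 972 × 1/4 = 243
  blue: 972 × 2/4 = 486
  white: 972 × 1/4 = 243
χ² = Σ (O − E)² / E
  black: (246 − 243)² / 243 = 0.0370
  blue: (483 − 486)² / 486 = 0.0185
  white: (243 − 243)² / 243 = 0.0000
χ² = 0.0370 + 0.0185 + 0.0000 = 0.0555 ≈ 0.056

0.056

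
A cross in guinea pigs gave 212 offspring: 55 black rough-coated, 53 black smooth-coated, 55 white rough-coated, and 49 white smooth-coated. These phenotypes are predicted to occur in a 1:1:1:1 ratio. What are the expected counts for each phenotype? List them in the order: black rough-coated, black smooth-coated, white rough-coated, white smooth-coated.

53, 53, 53, 53

Under the 1:1:1:1 hypothesis (Σ ratio = 4, N = 212):
  black rough-coated: 212 × 1/4 = 53
  black smooth-coated: 212 × 1/4 = 53
  white rough-coated: 212 × 1/4 = 53
  white smooth-coated: 212 × 1/4 = 53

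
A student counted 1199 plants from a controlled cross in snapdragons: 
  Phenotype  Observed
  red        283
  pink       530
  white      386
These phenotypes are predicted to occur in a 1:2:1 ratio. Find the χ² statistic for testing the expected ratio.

Under the 1:2:1 hypothesis (Σ ratio = 4, N = 1199):
  red: 1199 × 1/4 = 299.75
  pink: 1199 × 2/4 = 599.5
  white: 1199 × 1/4 = 299.75
χ² = Σ (O − E)² / E
  red: (283 − 299.75)² / 299.75 = 0.9360
  pink: (530 − 599.5)² / 599.5 = 8.0571
  white: (386 − 299.75)² / 299.75 = 24.8176
χ² = 0.9360 + 8.0571 + 24.8176 = 33.8107 ≈ 33.811

33.811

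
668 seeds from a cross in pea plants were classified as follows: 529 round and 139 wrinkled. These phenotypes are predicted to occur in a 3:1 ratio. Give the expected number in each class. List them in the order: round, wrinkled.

501, 167

Total ratio parts = 4. Expected numbers out of 668:
  round: 668 × 3/4 = 501
  wrinkled: 668 × 1/4 = 167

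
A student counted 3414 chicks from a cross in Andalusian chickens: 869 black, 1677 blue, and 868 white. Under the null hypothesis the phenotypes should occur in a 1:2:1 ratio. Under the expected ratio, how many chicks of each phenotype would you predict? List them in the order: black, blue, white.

Expected counts for N = 3414 under a 1:2:1 ratio (total parts = 4):
  black: 3414 × 1/4 = 853.5
  blue: 3414 × 2/4 = 1707
  white: 3414 × 1/4 = 853.5

853.5, 1707, 853.5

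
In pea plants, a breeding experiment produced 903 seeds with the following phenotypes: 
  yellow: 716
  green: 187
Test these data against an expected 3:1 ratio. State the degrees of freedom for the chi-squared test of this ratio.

A goodness-of-fit test with 2 phenotype classes has df = 2 − 1 = 1.

1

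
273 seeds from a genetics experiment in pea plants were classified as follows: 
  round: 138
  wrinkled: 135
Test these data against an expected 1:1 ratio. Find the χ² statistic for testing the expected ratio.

The 1:1 ratio has 2 parts, so with N = 273 the expected counts are:
  round: 273 × 1/2 = 136.5
  wrinkled: 273 × 1/2 = 136.5
χ² = Σ (O − E)² / E
  round: (138 − 136.5)² / 136.5 = 0.0165
  wrinkled: (135 − 136.5)² / 136.5 = 0.0165
χ² = 0.0165 + 0.0165 = 0.033

0.033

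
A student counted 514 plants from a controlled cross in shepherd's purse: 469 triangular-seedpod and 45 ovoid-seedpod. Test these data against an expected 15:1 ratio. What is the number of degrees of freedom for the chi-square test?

1

A goodness-of-fit test with 2 phenotype classes has df = 2 − 1 = 1.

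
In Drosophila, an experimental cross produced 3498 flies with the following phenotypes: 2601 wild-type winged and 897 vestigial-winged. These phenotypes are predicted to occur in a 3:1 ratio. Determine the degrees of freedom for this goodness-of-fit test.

1

A goodness-of-fit test with 2 phenotype classes has df = 2 − 1 = 1.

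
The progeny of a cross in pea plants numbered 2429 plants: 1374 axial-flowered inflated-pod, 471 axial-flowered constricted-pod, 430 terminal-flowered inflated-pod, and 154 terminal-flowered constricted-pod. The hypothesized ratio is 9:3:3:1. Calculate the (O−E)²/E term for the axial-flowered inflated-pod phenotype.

Under the 9:3:3:1 hypothesis (Σ ratio = 16, N = 2429):
  axial-flowered inflated-pod: 2429 × 9/16 = 1366.3125
  axial-flowered constricted-pod: 2429 × 3/16 = 455.4375
  terminal-flowered inflated-pod: 2429 × 3/16 = 455.4375
  terminal-flowered constricted-pod: 2429 × 1/16 = 151.8125
Contribution of axial-flowered inflated-pod: (1374 − 1366.3125)² / 1366.3125 = 0.0433

0.043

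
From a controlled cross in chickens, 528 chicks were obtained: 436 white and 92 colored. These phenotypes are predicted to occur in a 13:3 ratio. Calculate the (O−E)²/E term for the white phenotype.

Expected counts for N = 528 under a 13:3 ratio (total parts = 16):
  white: 528 × 13/16 = 429
  colored: 528 × 3/16 = 99
Contribution of white: (436 − 429)² / 429 = 0.1142

0.114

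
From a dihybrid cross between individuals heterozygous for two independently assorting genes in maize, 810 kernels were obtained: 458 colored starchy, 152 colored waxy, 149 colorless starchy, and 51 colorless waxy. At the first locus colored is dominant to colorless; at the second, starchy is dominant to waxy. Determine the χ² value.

A dihybrid F₂ with independent assortment and complete dominance at both loci gives a 9:3:3:1 phenotypic ratio.
Total ratio parts = 16. Expected numbers out of 810:
  colored starchy: 810 × 9/16 = 455.625
  colored waxy: 810 × 3/16 = 151.875
  colorless starchy: 810 × 3/16 = 151.875
  colorless waxy: 810 × 1/16 = 50.625
χ² = Σ (O − E)² / E
  colored starchy: (458 − 455.625)² / 455.625 = 0.0124
  colored waxy: (152 − 151.875)² / 151.875 = 0.0001
  colorless starchy: (149 − 151.875)² / 151.875 = 0.0544
  colorless waxy: (51 − 50.625)² / 50.625 = 0.0028
χ² = 0.0124 + 0.0001 + 0.0544 + 0.0028 = 0.0697 ≈ 0.070

0.070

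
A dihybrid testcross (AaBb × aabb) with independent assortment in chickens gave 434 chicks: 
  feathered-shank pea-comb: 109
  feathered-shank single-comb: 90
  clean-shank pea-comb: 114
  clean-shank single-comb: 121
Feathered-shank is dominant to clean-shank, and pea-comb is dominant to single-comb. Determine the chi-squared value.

A dihybrid testcross with independent assortment gives a 1:1:1:1 ratio.
The 1:1:1:1 ratio has 4 parts, so with N = 434 the expected counts are:
  feathered-shank pea-comb: 434 × 1/4 = 108.5
  feathered-shank single-comb: 434 × 1/4 = 108.5
  clean-shank pea-comb: 434 × 1/4 = 108.5
  clean-shank single-comb: 434 × 1/4 = 108.5
χ² = Σ (O − E)² / E
  feathered-shank pea-comb: (109 − 108.5)² / 108.5 = 0.0023
  feathered-shank single-comb: (90 − 108.5)² / 108.5 = 3.1544
  clean-shank pea-comb: (114 − 108.5)² / 108.5 = 0.2788
  clean-shank single-comb: (121 − 108.5)² / 108.5 = 1.4401
χ² = 0.0023 + 3.1544 + 0.2788 + 1.4401 = 4.8756 ≈ 4.876

4.876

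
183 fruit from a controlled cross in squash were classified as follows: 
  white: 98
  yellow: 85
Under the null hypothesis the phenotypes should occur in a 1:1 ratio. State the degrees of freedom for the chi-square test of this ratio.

1

A goodness-of-fit test with 2 phenotype classes has df = 2 − 1 = 1.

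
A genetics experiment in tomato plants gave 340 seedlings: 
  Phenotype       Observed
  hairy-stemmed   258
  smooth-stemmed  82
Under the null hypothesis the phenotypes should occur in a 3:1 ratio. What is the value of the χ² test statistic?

The 3:1 ratio has 4 parts, so with N = 340 the expected counts are:
  hairy-stemmed: 340 × 3/4 = 255
  smooth-stemmed: 340 × 1/4 = 85
χ² = Σ (O − E)² / E
  hairy-stemmed: (258 − 255)² / 255 = 0.0353
  smooth-stemmed: (82 − 85)² / 85 = 0.1059
χ² = 0.0353 + 0.1059 = 0.1412 ≈ 0.141

0.141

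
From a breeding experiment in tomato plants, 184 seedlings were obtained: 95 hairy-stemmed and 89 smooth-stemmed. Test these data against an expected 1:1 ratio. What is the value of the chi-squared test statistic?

0.196

Total ratio parts = 2. Expected numbers out of 184:
  hairy-stemmed: 184 × 1/2 = 92
  smooth-stemmed: 184 × 1/2 = 92
χ² = Σ (O − E)² / E
  hairy-stemmed: (95 − 92)² / 92 = 0.0978
  smooth-stemmed: (89 − 92)² / 92 = 0.0978
χ² = 0.0978 + 0.0978 = 0.1956 ≈ 0.196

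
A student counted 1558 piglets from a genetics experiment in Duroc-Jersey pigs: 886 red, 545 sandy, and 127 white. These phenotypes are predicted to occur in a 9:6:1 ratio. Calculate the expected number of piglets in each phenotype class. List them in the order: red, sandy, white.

Total ratio parts = 16. Expected numbers out of 1558:
  red: 1558 × 9/16 = 876.375
  sandy: 1558 × 6/16 = 584.25
  white: 1558 × 1/16 = 97.375

876.375, 584.25, 97.375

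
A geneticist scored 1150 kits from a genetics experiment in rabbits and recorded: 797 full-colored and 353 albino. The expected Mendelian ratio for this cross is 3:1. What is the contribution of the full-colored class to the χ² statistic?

4.974

Expected counts for N = 1150 under a 3:1 ratio (total parts = 4):
  full-colored: 1150 × 3/4 = 862.5
  albino: 1150 × 1/4 = 287.5
Contribution of full-colored: (797 − 862.5)² / 862.5 = 4.9742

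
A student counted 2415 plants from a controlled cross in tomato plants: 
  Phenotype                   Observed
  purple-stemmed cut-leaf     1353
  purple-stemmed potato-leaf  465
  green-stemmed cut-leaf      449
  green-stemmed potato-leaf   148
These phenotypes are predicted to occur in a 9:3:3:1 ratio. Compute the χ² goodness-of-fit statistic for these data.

0.439

The 9:3:3:1 ratio has 16 parts, so with N = 2415 the expected counts are:
  purple-stemmed cut-leaf: 2415 × 9/16 = 1358.4375
  purple-stemmed potato-leaf: 2415 × 3/16 = 452.8125
  green-stemmed cut-leaf: 2415 × 3/16 = 452.8125
  green-stemmed potato-leaf: 2415 × 1/16 = 150.9375
χ² = Σ (O − E)² / E
  purple-stemmed cut-leaf: (1353 − 1358.4375)² / 1358.4375 = 0.0218
  purple-stemmed potato-leaf: (465 − 452.8125)² / 452.8125 = 0.3280
  green-stemmed cut-leaf: (449 − 452.8125)² / 452.8125 = 0.0321
  green-stemmed potato-leaf: (148 − 150.9375)² / 150.9375 = 0.0572
χ² = 0.0218 + 0.3280 + 0.0321 + 0.0572 = 0.4391 ≈ 0.439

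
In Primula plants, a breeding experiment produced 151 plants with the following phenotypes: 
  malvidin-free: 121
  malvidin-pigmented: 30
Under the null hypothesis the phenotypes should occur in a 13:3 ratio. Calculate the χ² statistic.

Under the 13:3 hypothesis (Σ ratio = 16, N = 151):
  malvidin-free: 151 × 13/16 = 122.6875
  malvidin-pigmented: 151 × 3/16 = 28.3125
χ² = Σ (O − E)² / E
  malvidin-free: (121 − 122.6875)² / 122.6875 = 0.0232
  malvidin-pigmented: (30 − 28.3125)² / 28.3125 = 0.1006
χ² = 0.0232 + 0.1006 = 0.1238 ≈ 0.124

0.124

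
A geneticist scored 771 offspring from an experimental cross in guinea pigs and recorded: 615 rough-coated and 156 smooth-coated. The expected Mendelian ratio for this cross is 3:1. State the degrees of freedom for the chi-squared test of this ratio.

A goodness-of-fit test with 2 phenotype classes has df = 2 − 1 = 1.

1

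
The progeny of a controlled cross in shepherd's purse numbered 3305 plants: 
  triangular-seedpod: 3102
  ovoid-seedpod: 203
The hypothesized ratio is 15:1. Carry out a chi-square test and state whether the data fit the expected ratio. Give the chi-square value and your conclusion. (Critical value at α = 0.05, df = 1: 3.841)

0.066; consistent

The 15:1 ratio has 16 parts, so with N = 3305 the expected counts are:
  triangular-seedpod: 3305 × 15/16 = 3098.4375
  ovoid-seedpod: 3305 × 1/16 = 206.5625
χ² = Σ (O − E)² / E
  triangular-seedpod: (3102 − 3098.4375)² / 3098.4375 = 0.0041
  ovoid-seedpod: (203 − 206.5625)² / 206.5625 = 0.0614
χ² = 0.0041 + 0.0614 = 0.0655 ≈ 0.066
Degrees of freedom = 2 − 1 = 1; critical value at α = 0.05 is 3.841.
Since 0.066 < 3.841, we fail to reject the null hypothesis — the data are consistent with the 15:1 ratio.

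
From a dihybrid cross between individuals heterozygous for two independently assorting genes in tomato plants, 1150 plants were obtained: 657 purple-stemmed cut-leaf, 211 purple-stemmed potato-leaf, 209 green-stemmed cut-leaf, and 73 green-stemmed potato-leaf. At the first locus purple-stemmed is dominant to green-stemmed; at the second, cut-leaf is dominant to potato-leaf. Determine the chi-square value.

A dihybrid F₂ with independent assortment and complete dominance at both loci gives a 9:3:3:1 phenotypic ratio.
Under the 9:3:3:1 hypothesis (Σ ratio = 16, N = 1150):
  purple-stemmed cut-leaf: 1150 × 9/16 = 646.875
  purple-stemmed potato-leaf: 1150 × 3/16 = 215.625
  green-stemmed cut-leaf: 1150 × 3/16 = 215.625
  green-stemmed potato-leaf: 1150 × 1/16 = 71.875
χ² = Σ (O − E)² / E
  purple-stemmed cut-leaf: (657 − 646.875)² / 646.875 = 0.1585
  purple-stemmed potato-leaf: (211 − 215.625)² / 215.625 = 0.0992
  green-stemmed cut-leaf: (209 − 215.625)² / 215.625 = 0.2036
  green-stemmed potato-leaf: (73 − 71.875)² / 71.875 = 0.0176
χ² = 0.1585 + 0.0992 + 0.2036 + 0.0176 = 0.4789 ≈ 0.479

0.479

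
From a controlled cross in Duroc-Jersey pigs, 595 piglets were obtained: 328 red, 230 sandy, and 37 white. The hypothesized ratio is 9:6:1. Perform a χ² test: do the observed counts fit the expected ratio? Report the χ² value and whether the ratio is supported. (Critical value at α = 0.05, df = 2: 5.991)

0.346; consistent

Expected counts for N = 595 under a 9:6:1 ratio (total parts = 16):
  red: 595 × 9/16 = 334.6875
  sandy: 595 × 6/16 = 223.125
  white: 595 × 1/16 = 37.1875
χ² = Σ (O − E)² / E
  red: (328 − 334.6875)² / 334.6875 = 0.1336
  sandy: (230 − 223.125)² / 223.125 = 0.2118
  white: (37 − 37.1875)² / 37.1875 = 0.0009
χ² = 0.1336 + 0.2118 + 0.0009 = 0.3463 ≈ 0.346
Degrees of freedom = 3 − 1 = 2; critical value at α = 0.05 is 5.991.
Since 0.346 < 5.991, we fail to reject the null hypothesis — the data are consistent with the 9:6:1 ratio.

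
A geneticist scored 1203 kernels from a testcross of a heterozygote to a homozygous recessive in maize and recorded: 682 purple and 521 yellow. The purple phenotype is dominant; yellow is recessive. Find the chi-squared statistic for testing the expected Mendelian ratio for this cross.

21.547

A testcross of a heterozygote (Aa × aa) gives a 1:1 phenotypic ratio.
The 1:1 ratio has 2 parts, so with N = 1203 the expected counts are:
  purple: 1203 × 1/2 = 601.5
  yellow: 1203 × 1/2 = 601.5
χ² = Σ (O − E)² / E
  purple: (682 − 601.5)² / 601.5 = 10.7735
  yellow: (521 − 601.5)² / 601.5 = 10.7735
χ² = 10.7735 + 10.7735 = 21.547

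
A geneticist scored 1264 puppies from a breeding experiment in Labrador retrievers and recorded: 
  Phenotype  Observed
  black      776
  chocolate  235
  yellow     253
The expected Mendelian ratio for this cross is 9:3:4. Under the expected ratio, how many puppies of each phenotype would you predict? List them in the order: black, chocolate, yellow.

711, 237, 316

Under the 9:3:4 hypothesis (Σ ratio = 16, N = 1264):
  black: 1264 × 9/16 = 711
  chocolate: 1264 × 3/16 = 237
  yellow: 1264 × 4/16 = 316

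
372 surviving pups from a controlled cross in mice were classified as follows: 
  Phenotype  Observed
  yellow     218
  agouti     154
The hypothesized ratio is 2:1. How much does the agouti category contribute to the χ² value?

Expected counts for N = 372 under a 2:1 ratio (total parts = 3):
  yellow: 372 × 2/3 = 248
  agouti: 372 × 1/3 = 124
Contribution of agouti: (154 − 124)² / 124 = 7.2581

7.258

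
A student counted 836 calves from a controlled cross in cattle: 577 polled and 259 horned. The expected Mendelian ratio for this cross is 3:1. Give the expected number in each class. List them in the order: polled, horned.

The 3:1 ratio has 4 parts, so with N = 836 the expected counts are:
  polled: 836 × 3/4 = 627
  horned: 836 × 1/4 = 209

627, 209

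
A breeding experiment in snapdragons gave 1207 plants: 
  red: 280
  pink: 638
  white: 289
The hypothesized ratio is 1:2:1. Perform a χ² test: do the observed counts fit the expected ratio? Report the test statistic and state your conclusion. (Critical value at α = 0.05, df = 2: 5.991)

4.079; consistent

Under the 1:2:1 hypothesis (Σ ratio = 4, N = 1207):
  red: 1207 × 1/4 = 301.75
  pink: 1207 × 2/4 = 603.5
  white: 1207 × 1/4 = 301.75
χ² = Σ (O − E)² / E
  red: (280 − 301.75)² / 301.75 = 1.5677
  pink: (638 − 603.5)² / 603.5 = 1.9722
  white: (289 − 301.75)² / 301.75 = 0.5387
χ² = 1.5677 + 1.9722 + 0.5387 = 4.0786 ≈ 4.079
Degrees of freedom = 3 − 1 = 2; critical value at α = 0.05 is 5.991.
Since 4.079 < 5.991, we fail to reject the null hypothesis — the data are consistent with the 1:2:1 ratio.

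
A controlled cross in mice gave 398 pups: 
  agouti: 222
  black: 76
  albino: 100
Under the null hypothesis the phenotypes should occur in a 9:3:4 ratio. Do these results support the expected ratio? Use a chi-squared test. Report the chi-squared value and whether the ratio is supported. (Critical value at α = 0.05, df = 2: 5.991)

Expected counts for N = 398 under a 9:3:4 ratio (total parts = 16):
  agouti: 398 × 9/16 = 223.875
  black: 398 × 3/16 = 74.625
  albino: 398 × 4/16 = 99.5
χ² = Σ (O − E)² / E
  agouti: (222 − 223.875)² / 223.875 = 0.0157
  black: (76 − 74.625)² / 74.625 = 0.0253
  albino: (100 − 99.5)² / 99.5 = 0.0025
χ² = 0.0157 + 0.0253 + 0.0025 = 0.0435 ≈ 0.044
Degrees of freedom = 3 − 1 = 2; critical value at α = 0.05 is 5.991.
Since 0.044 < 5.991, we fail to reject the null hypothesis — the data are consistent with the 9:3:4 ratio.

0.044; consistent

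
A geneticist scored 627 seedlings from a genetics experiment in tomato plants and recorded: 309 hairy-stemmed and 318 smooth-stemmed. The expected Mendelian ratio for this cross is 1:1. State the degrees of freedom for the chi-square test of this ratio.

A goodness-of-fit test with 2 phenotype classes has df = 2 − 1 = 1.

1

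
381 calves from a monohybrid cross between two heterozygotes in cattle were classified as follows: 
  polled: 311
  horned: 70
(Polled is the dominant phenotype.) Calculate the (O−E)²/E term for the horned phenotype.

For a monohybrid cross between heterozygotes with complete dominance, the expected phenotypic ratio is 3:1.
Total ratio parts = 4. Expected numbers out of 381:
  polled: 381 × 3/4 = 285.75
  horned: 381 × 1/4 = 95.25
Contribution of horned: (70 − 95.25)² / 95.25 = 6.6936

6.694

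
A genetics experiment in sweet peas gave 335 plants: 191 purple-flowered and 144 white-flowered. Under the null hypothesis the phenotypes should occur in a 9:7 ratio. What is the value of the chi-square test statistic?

The 9:7 ratio has 16 parts, so with N = 335 the expected counts are:
  purple-flowered: 335 × 9/16 = 188.4375
  white-flowered: 335 × 7/16 = 146.5625
χ² = Σ (O − E)² / E
  purple-flowered: (191 − 188.4375)² / 188.4375 = 0.0348
  white-flowered: (144 − 146.5625)² / 146.5625 = 0.0448
χ² = 0.0348 + 0.0448 = 0.0796 ≈ 0.080

0.080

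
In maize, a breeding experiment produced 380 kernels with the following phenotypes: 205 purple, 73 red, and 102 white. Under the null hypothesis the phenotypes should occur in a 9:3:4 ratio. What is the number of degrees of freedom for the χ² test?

2

A goodness-of-fit test with 3 phenotype classes has df = 3 − 1 = 2.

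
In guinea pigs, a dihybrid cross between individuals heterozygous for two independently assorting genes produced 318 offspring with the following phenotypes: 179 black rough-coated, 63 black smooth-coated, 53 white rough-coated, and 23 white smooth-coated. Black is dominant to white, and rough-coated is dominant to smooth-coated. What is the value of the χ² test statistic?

A dihybrid F₂ with independent assortment and complete dominance at both loci gives a 9:3:3:1 phenotypic ratio.
Total ratio parts = 16. Expected numbers out of 318:
  black rough-coated: 318 × 9/16 = 178.875
  black smooth-coated: 318 × 3/16 = 59.625
  white rough-coated: 318 × 3/16 = 59.625
  white smooth-coated: 318 × 1/16 = 19.875
χ² = Σ (O − E)² / E
  black rough-coated: (179 − 178.875)² / 178.875 = 0.0001
  black smooth-coated: (63 − 59.625)² / 59.625 = 0.1910
  white rough-coated: (53 − 59.625)² / 59.625 = 0.7361
  white smooth-coated: (23 − 19.875)² / 19.875 = 0.4914
χ² = 0.0001 + 0.1910 + 0.7361 + 0.4914 = 1.4186 ≈ 1.419

1.419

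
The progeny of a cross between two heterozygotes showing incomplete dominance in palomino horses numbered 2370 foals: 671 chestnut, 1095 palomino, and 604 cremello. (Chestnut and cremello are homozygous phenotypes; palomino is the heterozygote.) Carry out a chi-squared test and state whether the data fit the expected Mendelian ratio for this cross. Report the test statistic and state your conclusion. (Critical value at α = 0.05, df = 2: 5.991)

With incomplete dominance, a heterozygote × heterozygote cross gives a 1:2:1 phenotypic ratio.
Total ratio parts = 4. Expected numbers out of 2370:
  chestnut: 2370 × 1/4 = 592.5
  palomino: 2370 × 2/4 = 1185
  cremello: 2370 × 1/4 = 592.5
χ² = Σ (O − E)² / E
  chestnut: (671 − 592.5)² / 592.5 = 10.4004
  palomino: (1095 − 1185)² / 1185 = 6.8354
  cremello: (604 − 592.5)² / 592.5 = 0.2232
χ² = 10.4004 + 6.8354 + 0.2232 = 17.459
Degrees of freedom = 3 − 1 = 2; critical value at α = 0.05 is 5.991.
Since 17.459 > 5.991, we reject the null hypothesis — the data do not fit the 1:2:1 ratio.

17.459; not consistent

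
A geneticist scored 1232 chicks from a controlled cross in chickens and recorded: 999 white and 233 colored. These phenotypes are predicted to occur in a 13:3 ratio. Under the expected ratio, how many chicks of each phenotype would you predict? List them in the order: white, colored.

1001, 231

The 13:3 ratio has 16 parts, so with N = 1232 the expected counts are:
  white: 1232 × 13/16 = 1001
  colored: 1232 × 3/16 = 231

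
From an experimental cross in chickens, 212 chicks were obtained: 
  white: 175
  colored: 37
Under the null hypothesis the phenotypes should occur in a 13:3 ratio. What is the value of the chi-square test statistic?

0.234

Under the 13:3 hypothesis (Σ ratio = 16, N = 212):
  white: 212 × 13/16 = 172.25
  colored: 212 × 3/16 = 39.75
χ² = Σ (O − E)² / E
  white: (175 − 172.25)² / 172.25 = 0.0439
  colored: (37 − 39.75)² / 39.75 = 0.1903
χ² = 0.0439 + 0.1903 = 0.2342 ≈ 0.234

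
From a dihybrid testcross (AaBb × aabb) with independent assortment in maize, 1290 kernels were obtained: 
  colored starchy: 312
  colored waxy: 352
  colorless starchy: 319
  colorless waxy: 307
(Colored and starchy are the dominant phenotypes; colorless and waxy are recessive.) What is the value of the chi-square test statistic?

3.823

A dihybrid testcross with independent assortment gives a 1:1:1:1 ratio.
The 1:1:1:1 ratio has 4 parts, so with N = 1290 the expected counts are:
  colored starchy: 1290 × 1/4 = 322.5
  colored waxy: 1290 × 1/4 = 322.5
  colorless starchy: 1290 × 1/4 = 322.5
  colorless waxy: 1290 × 1/4 = 322.5
χ² = Σ (O − E)² / E
  colored starchy: (312 − 322.5)² / 322.5 = 0.3419
  colored waxy: (352 − 322.5)² / 322.5 = 2.6984
  colorless starchy: (319 − 322.5)² / 322.5 = 0.0380
  colorless waxy: (307 − 322.5)² / 322.5 = 0.7450
χ² = 0.3419 + 2.6984 + 0.0380 + 0.7450 = 3.8233 ≈ 3.823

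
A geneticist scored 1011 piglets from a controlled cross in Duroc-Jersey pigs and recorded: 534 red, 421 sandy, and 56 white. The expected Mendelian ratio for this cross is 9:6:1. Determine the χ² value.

The 9:6:1 ratio has 16 parts, so with N = 1011 the expected counts are:
  red: 1011 × 9/16 = 568.6875
  sandy: 1011 × 6/16 = 379.125
  white: 1011 × 1/16 = 63.1875
χ² = Σ (O − E)² / E
  red: (534 − 568.6875)² / 568.6875 = 2.1158
  sandy: (421 − 379.125)² / 379.125 = 4.6252
  white: (56 − 63.1875)² / 63.1875 = 0.8176
χ² = 2.1158 + 4.6252 + 0.8176 = 7.5586 ≈ 7.559

7.559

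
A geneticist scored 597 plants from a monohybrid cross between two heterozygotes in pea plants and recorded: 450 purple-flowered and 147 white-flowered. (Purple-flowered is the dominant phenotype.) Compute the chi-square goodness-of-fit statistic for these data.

0.045

For a monohybrid cross between heterozygotes with complete dominance, the expected phenotypic ratio is 3:1.
Expected counts for N = 597 under a 3:1 ratio (total parts = 4):
  purple-flowered: 597 × 3/4 = 447.75
  white-flowered: 597 × 1/4 = 149.25
χ² = Σ (O − E)² / E
  purple-flowered: (450 − 447.75)² / 447.75 = 0.0113
  white-flowered: (147 − 149.25)² / 149.25 = 0.0339
χ² = 0.0113 + 0.0339 = 0.0452 ≈ 0.045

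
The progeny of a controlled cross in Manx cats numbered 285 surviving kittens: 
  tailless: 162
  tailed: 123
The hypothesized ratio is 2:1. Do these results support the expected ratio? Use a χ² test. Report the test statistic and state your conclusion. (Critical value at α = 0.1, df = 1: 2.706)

12.379; not consistent

The 2:1 ratio has 3 parts, so with N = 285 the expected counts are:
  tailless: 285 × 2/3 = 190
  tailed: 285 × 1/3 = 95
χ² = Σ (O − E)² / E
  tailless: (162 − 190)² / 190 = 4.1263
  tailed: (123 − 95)² / 95 = 8.2526
χ² = 4.1263 + 8.2526 = 12.3789 ≈ 12.379
Degrees of freedom = 2 − 1 = 1; critical value at α = 0.1 is 2.706.
Since 12.379 > 2.706, we reject the null hypothesis — the data do not fit the 2:1 ratio.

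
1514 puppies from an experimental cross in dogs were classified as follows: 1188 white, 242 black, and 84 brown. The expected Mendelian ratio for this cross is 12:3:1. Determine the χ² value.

Total ratio parts = 16. Expected numbers out of 1514:
  white: 1514 × 12/16 = 1135.5
  black: 1514 × 3/16 = 283.875
  brown: 1514 × 1/16 = 94.625
χ² = Σ (O − E)² / E
  white: (1188 − 1135.5)² / 1135.5 = 2.4273
  black: (242 − 283.875)² / 283.875 = 6.1771
  brown: (84 − 94.625)² / 94.625 = 1.1930
χ² = 2.4273 + 6.1771 + 1.1930 = 9.7974 ≈ 9.797

9.797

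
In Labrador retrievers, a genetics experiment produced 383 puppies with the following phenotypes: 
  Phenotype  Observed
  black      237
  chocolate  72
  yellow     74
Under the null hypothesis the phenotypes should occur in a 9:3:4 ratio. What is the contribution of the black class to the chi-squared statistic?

Total ratio parts = 16. Expected numbers out of 383:
  black: 383 × 9/16 = 215.4375
  chocolate: 383 × 3/16 = 71.8125
  yellow: 383 × 4/16 = 95.75
Contribution of black: (237 − 215.4375)² / 215.4375 = 2.1581

2.158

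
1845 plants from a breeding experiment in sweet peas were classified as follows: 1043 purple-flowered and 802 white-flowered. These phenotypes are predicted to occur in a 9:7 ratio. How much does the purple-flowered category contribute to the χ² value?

The 9:7 ratio has 16 parts, so with N = 1845 the expected counts are:
  purple-flowered: 1845 × 9/16 = 1037.8125
  white-flowered: 1845 × 7/16 = 807.1875
Contribution of purple-flowered: (1043 − 1037.8125)² / 1037.8125 = 0.0259

0.026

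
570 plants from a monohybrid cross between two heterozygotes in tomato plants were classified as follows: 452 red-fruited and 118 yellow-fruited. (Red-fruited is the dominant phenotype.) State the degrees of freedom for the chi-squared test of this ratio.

For a monohybrid cross between heterozygotes with complete dominance, the expected phenotypic ratio is 3:1.
A goodness-of-fit test with 2 phenotype classes has df = 2 − 1 = 1.

1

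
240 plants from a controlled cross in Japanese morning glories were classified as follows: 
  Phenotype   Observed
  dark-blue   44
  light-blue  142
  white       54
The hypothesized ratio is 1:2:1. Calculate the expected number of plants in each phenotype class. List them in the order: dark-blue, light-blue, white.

60, 120, 60

Under the 1:2:1 hypothesis (Σ ratio = 4, N = 240):
  dark-blue: 240 × 1/4 = 60
  light-blue: 240 × 2/4 = 120
  white: 240 × 1/4 = 60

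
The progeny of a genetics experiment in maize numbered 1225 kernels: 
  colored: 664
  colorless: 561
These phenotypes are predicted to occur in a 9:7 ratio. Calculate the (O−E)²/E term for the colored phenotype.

0.912

The 9:7 ratio has 16 parts, so with N = 1225 the expected counts are:
  colored: 1225 × 9/16 = 689.0625
  colorless: 1225 × 7/16 = 535.9375
Contribution of colored: (664 − 689.0625)² / 689.0625 = 0.9116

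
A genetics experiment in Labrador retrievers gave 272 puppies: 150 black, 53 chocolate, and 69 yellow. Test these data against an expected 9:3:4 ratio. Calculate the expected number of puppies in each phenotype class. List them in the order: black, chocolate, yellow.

153, 51, 68

Under the 9:3:4 hypothesis (Σ ratio = 16, N = 272):
  black: 272 × 9/16 = 153
  chocolate: 272 × 3/16 = 51
  yellow: 272 × 4/16 = 68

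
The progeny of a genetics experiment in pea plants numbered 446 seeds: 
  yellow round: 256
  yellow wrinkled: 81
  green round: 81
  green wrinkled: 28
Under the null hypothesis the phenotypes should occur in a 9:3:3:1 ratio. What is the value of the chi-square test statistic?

0.270

The 9:3:3:1 ratio has 16 parts, so with N = 446 the expected counts are:
  yellow round: 446 × 9/16 = 250.875
  yellow wrinkled: 446 × 3/16 = 83.625
  green round: 446 × 3/16 = 83.625
  green wrinkled: 446 × 1/16 = 27.875
χ² = Σ (O − E)² / E
  yellow round: (256 − 250.875)² / 250.875 = 0.1047
  yellow wrinkled: (81 − 83.625)² / 83.625 = 0.0824
  green round: (81 − 83.625)² / 83.625 = 0.0824
  green wrinkled: (28 − 27.875)² / 27.875 = 0.0006
χ² = 0.1047 + 0.0824 + 0.0824 + 0.0006 = 0.2701 ≈ 0.270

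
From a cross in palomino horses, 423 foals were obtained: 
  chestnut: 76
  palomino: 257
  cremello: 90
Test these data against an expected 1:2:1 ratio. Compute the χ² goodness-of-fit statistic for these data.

The 1:2:1 ratio has 4 parts, so with N = 423 the expected counts are:
  chestnut: 423 × 1/4 = 105.75
  palomino: 423 × 2/4 = 211.5
  cremello: 423 × 1/4 = 105.75
χ² = Σ (O − E)² / E
  chestnut: (76 − 105.75)² / 105.75 = 8.3694
  palomino: (257 − 211.5)² / 211.5 = 9.7884
  cremello: (90 − 105.75)² / 105.75 = 2.3457
χ² = 8.3694 + 9.7884 + 2.3457 = 20.5035 ≈ 20.504

20.504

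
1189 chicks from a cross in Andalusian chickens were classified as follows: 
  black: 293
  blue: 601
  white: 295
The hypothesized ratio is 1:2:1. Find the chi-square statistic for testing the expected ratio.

0.149

Under the 1:2:1 hypothesis (Σ ratio = 4, N = 1189):
  black: 1189 × 1/4 = 297.25
  blue: 1189 × 2/4 = 594.5
  white: 1189 × 1/4 = 297.25
χ² = Σ (O − E)² / E
  black: (293 − 297.25)² / 297.25 = 0.0608
  blue: (601 − 594.5)² / 594.5 = 0.0711
  white: (295 − 297.25)² / 297.25 = 0.0170
χ² = 0.0608 + 0.0711 + 0.0170 = 0.1489 ≈ 0.149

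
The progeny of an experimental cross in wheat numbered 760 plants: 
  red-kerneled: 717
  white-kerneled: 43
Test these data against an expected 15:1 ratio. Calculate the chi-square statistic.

0.455

Expected counts for N = 760 under a 15:1 ratio (total parts = 16):
  red-kerneled: 760 × 15/16 = 712.5
  white-kerneled: 760 × 1/16 = 47.5
χ² = Σ (O − E)² / E
  red-kerneled: (717 − 712.5)² / 712.5 = 0.0284
  white-kerneled: (43 − 47.5)² / 47.5 = 0.4263
χ² = 0.0284 + 0.4263 = 0.4547 ≈ 0.455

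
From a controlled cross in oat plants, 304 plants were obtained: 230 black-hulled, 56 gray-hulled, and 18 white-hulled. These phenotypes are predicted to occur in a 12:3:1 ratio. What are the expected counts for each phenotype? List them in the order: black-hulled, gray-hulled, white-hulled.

228, 57, 19

The 12:3:1 ratio has 16 parts, so with N = 304 the expected counts are:
  black-hulled: 304 × 12/16 = 228
  gray-hulled: 304 × 3/16 = 57
  white-hulled: 304 × 1/16 = 19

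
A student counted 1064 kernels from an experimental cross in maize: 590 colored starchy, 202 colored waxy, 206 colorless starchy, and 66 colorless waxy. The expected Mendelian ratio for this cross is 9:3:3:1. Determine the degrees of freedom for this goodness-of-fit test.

3

A goodness-of-fit test with 4 phenotype classes has df = 4 − 1 = 3.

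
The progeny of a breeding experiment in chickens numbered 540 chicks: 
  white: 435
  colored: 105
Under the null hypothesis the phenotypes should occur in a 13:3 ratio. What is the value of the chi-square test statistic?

0.171

Under the 13:3 hypothesis (Σ ratio = 16, N = 540):
  white: 540 × 13/16 = 438.75
  colored: 540 × 3/16 = 101.25
χ² = Σ (O − E)² / E
  white: (435 − 438.75)² / 438.75 = 0.0321
  colored: (105 − 101.25)² / 101.25 = 0.1389
χ² = 0.0321 + 0.1389 = 0.171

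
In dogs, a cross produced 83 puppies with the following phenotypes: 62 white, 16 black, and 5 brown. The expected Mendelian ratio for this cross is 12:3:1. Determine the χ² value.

The 12:3:1 ratio has 16 parts, so with N = 83 the expected counts are:
  white: 83 × 12/16 = 62.25
  black: 83 × 3/16 = 15.5625
  brown: 83 × 1/16 = 5.1875
χ² = Σ (O − E)² / E
  white: (62 − 62.25)² / 62.25 = 0.0010
  black: (16 − 15.5625)² / 15.5625 = 0.0123
  brown: (5 − 5.1875)² / 5.1875 = 0.0068
χ² = 0.0010 + 0.0123 + 0.0068 = 0.0201 ≈ 0.020

0.020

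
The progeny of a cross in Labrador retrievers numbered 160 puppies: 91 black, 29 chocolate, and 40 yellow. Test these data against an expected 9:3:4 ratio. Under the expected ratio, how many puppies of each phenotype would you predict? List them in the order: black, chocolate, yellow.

90, 30, 40

The 9:3:4 ratio has 16 parts, so with N = 160 the expected counts are:
  black: 160 × 9/16 = 90
  chocolate: 160 × 3/16 = 30
  yellow: 160 × 4/16 = 40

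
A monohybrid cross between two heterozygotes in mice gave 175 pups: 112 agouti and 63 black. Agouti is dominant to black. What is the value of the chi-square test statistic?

For a monohybrid cross between heterozygotes with complete dominance, the expected phenotypic ratio is 3:1.
Expected counts for N = 175 under a 3:1 ratio (total parts = 4):
  agouti: 175 × 3/4 = 131.25
  black: 175 × 1/4 = 43.75
χ² = Σ (O − E)² / E
  agouti: (112 − 131.25)² / 131.25 = 2.8233
  black: (63 − 43.75)² / 43.75 = 8.4700
χ² = 2.8233 + 8.4700 = 11.2933 ≈ 11.293

11.293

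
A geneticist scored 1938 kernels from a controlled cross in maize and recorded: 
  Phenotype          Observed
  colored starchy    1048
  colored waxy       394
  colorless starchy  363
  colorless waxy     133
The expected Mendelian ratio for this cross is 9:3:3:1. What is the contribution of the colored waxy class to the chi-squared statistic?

Total ratio parts = 16. Expected numbers out of 1938:
  colored starchy: 1938 × 9/16 = 1090.125
  colored waxy: 1938 × 3/16 = 363.375
  colorless starchy: 1938 × 3/16 = 363.375
  colorless waxy: 1938 × 1/16 = 121.125
Contribution of colored waxy: (394 − 363.375)² / 363.375 = 2.5811

2.581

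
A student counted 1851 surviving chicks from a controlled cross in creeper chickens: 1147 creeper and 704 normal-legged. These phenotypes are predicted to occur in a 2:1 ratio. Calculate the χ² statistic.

Expected counts for N = 1851 under a 2:1 ratio (total parts = 3):
  creeper: 1851 × 2/3 = 1234
  normal-legged: 1851 × 1/3 = 617
χ² = Σ (O − E)² / E
  creeper: (1147 − 1234)² / 1234 = 6.1337
  normal-legged: (704 − 617)² / 617 = 12.2674
χ² = 6.1337 + 12.2674 = 18.4011 ≈ 18.401

18.401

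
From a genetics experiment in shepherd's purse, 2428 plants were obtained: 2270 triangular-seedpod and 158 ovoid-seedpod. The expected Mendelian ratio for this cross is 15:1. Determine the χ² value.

Total ratio parts = 16. Expected numbers out of 2428:
  triangular-seedpod: 2428 × 15/16 = 2276.25
  ovoid-seedpod: 2428 × 1/16 = 151.75
χ² = Σ (O − E)² / E
  triangular-seedpod: (2270 − 2276.25)² / 2276.25 = 0.0172
  ovoid-seedpod: (158 − 151.75)² / 151.75 = 0.2574
χ² = 0.0172 + 0.2574 = 0.2746 ≈ 0.275

0.275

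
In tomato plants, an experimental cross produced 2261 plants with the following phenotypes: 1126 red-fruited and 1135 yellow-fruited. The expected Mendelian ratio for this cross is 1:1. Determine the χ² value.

The 1:1 ratio has 2 parts, so with N = 2261 the expected counts are:
  red-fruited: 2261 × 1/2 = 1130.5
  yellow-fruited: 2261 × 1/2 = 1130.5
χ² = Σ (O − E)² / E
  red-fruited: (1126 − 1130.5)² / 1130.5 = 0.0179
  yellow-fruited: (1135 − 1130.5)² / 1130.5 = 0.0179
χ² = 0.0179 + 0.0179 = 0.0358 ≈ 0.036

0.036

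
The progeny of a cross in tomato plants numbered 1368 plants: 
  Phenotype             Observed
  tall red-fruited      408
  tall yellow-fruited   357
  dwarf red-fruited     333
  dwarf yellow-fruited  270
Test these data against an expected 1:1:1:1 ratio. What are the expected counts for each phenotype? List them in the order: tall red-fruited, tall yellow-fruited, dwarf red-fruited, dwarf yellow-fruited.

Total ratio parts = 4. Expected numbers out of 1368:
  tall red-fruited: 1368 × 1/4 = 342
  tall yellow-fruited: 1368 × 1/4 = 342
  dwarf red-fruited: 1368 × 1/4 = 342
  dwarf yellow-fruited: 1368 × 1/4 = 342

342, 342, 342, 342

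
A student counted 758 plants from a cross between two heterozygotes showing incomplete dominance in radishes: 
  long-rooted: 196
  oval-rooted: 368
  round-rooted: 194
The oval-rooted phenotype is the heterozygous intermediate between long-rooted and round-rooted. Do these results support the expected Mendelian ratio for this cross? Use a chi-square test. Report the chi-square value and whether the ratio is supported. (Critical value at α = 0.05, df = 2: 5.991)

0.649; consistent

With incomplete dominance, a heterozygote × heterozygote cross gives a 1:2:1 phenotypic ratio.
Under the 1:2:1 hypothesis (Σ ratio = 4, N = 758):
  long-rooted: 758 × 1/4 = 189.5
  oval-rooted: 758 × 2/4 = 379
  round-rooted: 758 × 1/4 = 189.5
χ² = Σ (O − E)² / E
  long-rooted: (196 − 189.5)² / 189.5 = 0.2230
  oval-rooted: (368 − 379)² / 379 = 0.3193
  round-rooted: (194 − 189.5)² / 189.5 = 0.1069
χ² = 0.2230 + 0.3193 + 0.1069 = 0.6492 ≈ 0.649
Degrees of freedom = 3 − 1 = 2; critical value at α = 0.05 is 5.991.
Since 0.649 < 5.991, we fail to reject the null hypothesis — the data are consistent with the 1:2:1 ratio.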